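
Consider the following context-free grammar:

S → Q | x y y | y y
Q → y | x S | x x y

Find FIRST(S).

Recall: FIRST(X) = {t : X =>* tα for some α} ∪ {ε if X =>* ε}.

We compute FIRST(S) using the standard algorithm.
FIRST(Q) = {x, y}
FIRST(S) = {x, y}
Therefore, FIRST(S) = {x, y}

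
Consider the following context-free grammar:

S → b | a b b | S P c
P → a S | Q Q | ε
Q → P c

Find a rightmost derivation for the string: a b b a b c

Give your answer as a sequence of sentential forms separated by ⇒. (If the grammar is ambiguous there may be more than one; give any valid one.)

S ⇒ S P c ⇒ S a S c ⇒ S a b c ⇒ a b b a b c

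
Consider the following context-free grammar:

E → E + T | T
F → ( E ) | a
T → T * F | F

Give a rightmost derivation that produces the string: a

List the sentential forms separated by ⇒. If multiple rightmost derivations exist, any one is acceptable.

E ⇒ T ⇒ F ⇒ a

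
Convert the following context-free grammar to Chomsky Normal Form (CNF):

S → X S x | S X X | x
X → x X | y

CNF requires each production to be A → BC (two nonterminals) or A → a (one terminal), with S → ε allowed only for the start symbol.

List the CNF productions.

TX → x; S → x; X → y; S → X X0; X0 → S TX; S → S X1; X1 → X X; X → TX X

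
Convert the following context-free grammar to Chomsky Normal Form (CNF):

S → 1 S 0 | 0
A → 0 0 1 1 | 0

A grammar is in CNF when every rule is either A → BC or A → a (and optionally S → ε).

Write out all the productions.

T1 → 1; T0 → 0; S → 0; A → 0; S → T1 X0; X0 → S T0; A → T0 X1; X1 → T0 X2; X2 → T1 T1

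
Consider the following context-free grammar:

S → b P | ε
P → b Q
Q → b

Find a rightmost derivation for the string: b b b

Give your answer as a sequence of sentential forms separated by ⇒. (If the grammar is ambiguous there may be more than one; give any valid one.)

S ⇒ b P ⇒ b b Q ⇒ b b b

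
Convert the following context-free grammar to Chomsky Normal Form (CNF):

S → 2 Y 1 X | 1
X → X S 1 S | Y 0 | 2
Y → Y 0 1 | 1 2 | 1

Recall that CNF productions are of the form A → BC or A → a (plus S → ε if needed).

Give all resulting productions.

T2 → 2; T1 → 1; S → 1; T0 → 0; X → 2; Y → 1; S → T2 X0; X0 → Y X1; X1 → T1 X; X → X X2; X2 → S X3; X3 → T1 S; X → Y T0; Y → Y X4; X4 → T0 T1; Y → T1 T2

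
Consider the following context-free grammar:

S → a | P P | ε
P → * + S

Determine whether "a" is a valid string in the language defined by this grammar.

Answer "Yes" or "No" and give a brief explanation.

Yes - a valid derivation exists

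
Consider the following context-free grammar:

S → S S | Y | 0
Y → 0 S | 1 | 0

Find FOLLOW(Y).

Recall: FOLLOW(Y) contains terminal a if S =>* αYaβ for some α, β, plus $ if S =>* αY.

We compute FOLLOW(Y) using the standard algorithm.
FOLLOW(S) starts with {$}.
FIRST(S) = {0, 1}
FIRST(Y) = {0, 1}
FOLLOW(S) = {$, 0, 1}
FOLLOW(Y) = {$, 0, 1}
Therefore, FOLLOW(Y) = {$, 0, 1}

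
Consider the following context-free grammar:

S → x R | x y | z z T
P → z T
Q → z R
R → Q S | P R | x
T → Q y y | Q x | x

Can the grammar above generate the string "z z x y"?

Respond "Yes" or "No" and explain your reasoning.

No - no valid derivation exists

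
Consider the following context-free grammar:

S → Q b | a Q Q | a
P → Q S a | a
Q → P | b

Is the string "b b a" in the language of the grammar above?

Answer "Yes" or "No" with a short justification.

No - no valid derivation exists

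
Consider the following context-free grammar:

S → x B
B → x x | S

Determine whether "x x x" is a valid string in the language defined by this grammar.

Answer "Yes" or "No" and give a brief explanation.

Yes - a valid derivation exists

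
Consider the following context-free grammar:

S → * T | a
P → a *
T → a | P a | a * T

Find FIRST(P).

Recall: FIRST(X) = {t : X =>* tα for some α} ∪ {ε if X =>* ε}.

We compute FIRST(P) using the standard algorithm.
FIRST(P) = {a}
FIRST(S) = {*, a}
FIRST(T) = {a}
Therefore, FIRST(P) = {a}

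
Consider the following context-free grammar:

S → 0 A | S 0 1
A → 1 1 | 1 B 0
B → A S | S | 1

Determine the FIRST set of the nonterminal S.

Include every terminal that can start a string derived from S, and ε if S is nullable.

We compute FIRST(S) using the standard algorithm.
FIRST(A) = {1}
FIRST(B) = {0, 1}
FIRST(S) = {0}
Therefore, FIRST(S) = {0}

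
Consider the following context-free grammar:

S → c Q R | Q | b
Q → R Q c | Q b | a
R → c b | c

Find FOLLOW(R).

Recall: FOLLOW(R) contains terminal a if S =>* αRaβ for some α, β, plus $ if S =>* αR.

We compute FOLLOW(R) using the standard algorithm.
FOLLOW(S) starts with {$}.
FIRST(Q) = {a, c}
FIRST(R) = {c}
FIRST(S) = {a, b, c}
FOLLOW(Q) = {$, b, c}
FOLLOW(R) = {$, a, c}
FOLLOW(S) = {$}
Therefore, FOLLOW(R) = {$, a, c}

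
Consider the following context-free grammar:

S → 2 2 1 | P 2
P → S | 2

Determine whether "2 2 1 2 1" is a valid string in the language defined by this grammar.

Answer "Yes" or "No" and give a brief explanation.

No - no valid derivation exists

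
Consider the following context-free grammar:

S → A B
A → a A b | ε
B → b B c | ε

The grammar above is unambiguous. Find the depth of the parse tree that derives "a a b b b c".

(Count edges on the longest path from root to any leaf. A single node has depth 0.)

4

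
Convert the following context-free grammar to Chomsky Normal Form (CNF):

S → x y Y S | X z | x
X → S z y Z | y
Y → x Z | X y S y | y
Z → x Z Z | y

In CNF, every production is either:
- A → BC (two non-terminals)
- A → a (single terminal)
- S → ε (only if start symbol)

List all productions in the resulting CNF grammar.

TX → x; TY → y; TZ → z; S → x; X → y; Y → y; Z → y; S → TX X0; X0 → TY X1; X1 → Y S; S → X TZ; X → S X2; X2 → TZ X3; X3 → TY Z; Y → TX Z; Y → X X4; X4 → TY X5; X5 → S TY; Z → TX X6; X6 → Z Z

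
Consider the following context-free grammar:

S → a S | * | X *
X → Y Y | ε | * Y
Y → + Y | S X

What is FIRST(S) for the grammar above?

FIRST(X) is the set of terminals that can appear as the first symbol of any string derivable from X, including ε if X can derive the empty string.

We compute FIRST(S) using the standard algorithm.
FIRST(S) = {*, +, a}
FIRST(X) = {*, +, a, ε}
FIRST(Y) = {*, +, a}
Therefore, FIRST(S) = {*, +, a}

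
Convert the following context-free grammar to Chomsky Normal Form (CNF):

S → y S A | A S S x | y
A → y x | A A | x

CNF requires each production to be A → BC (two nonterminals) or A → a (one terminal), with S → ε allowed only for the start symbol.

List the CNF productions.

TY → y; TX → x; S → y; A → x; S → TY X0; X0 → S A; S → A X1; X1 → S X2; X2 → S TX; A → TY TX; A → A A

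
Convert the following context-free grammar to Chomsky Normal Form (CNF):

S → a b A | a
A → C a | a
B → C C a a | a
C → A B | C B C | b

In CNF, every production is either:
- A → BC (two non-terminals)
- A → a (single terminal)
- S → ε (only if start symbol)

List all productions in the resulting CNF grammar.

TA → a; TB → b; S → a; A → a; B → a; C → b; S → TA X0; X0 → TB A; A → C TA; B → C X1; X1 → C X2; X2 → TA TA; C → A B; C → C X3; X3 → B C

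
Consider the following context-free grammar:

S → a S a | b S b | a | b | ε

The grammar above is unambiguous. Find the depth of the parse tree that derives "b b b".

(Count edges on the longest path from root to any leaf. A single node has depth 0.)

2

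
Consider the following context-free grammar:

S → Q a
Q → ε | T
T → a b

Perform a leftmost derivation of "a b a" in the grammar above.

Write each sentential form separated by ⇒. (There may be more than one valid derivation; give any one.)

S ⇒ Q a ⇒ T a ⇒ a b a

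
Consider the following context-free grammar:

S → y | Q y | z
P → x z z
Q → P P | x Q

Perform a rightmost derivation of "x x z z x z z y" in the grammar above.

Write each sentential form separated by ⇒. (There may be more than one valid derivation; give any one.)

S ⇒ Q y ⇒ x Q y ⇒ x P P y ⇒ x P x z z y ⇒ x x z z x z z y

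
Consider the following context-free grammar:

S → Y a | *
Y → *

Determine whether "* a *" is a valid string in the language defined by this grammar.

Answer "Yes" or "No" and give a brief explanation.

No - no valid derivation exists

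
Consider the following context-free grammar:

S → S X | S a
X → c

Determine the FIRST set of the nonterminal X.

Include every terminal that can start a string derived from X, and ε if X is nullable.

We compute FIRST(X) using the standard algorithm.
FIRST(S) = {}
FIRST(X) = {c}
Therefore, FIRST(X) = {c}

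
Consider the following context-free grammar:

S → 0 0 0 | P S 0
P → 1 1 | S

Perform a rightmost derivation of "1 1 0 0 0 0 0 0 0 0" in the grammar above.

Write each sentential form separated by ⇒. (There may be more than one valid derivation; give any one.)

S ⇒ P S 0 ⇒ P 0 0 0 0 ⇒ S 0 0 0 0 ⇒ P S 0 0 0 0 0 ⇒ P 0 0 0 0 0 0 0 0 ⇒ 1 1 0 0 0 0 0 0 0 0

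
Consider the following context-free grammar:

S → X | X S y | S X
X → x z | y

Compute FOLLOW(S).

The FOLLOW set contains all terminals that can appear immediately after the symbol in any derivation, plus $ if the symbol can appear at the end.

We compute FOLLOW(S) using the standard algorithm.
FOLLOW(S) starts with {$}.
FIRST(S) = {x, y}
FIRST(X) = {x, y}
FOLLOW(S) = {$, x, y}
FOLLOW(X) = {$, x, y}
Therefore, FOLLOW(S) = {$, x, y}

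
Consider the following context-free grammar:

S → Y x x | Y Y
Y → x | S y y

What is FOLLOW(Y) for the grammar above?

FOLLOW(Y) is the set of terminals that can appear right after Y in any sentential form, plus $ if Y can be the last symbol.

We compute FOLLOW(Y) using the standard algorithm.
FOLLOW(S) starts with {$}.
FIRST(S) = {x}
FIRST(Y) = {x}
FOLLOW(S) = {$, y}
FOLLOW(Y) = {$, x, y}
Therefore, FOLLOW(Y) = {$, x, y}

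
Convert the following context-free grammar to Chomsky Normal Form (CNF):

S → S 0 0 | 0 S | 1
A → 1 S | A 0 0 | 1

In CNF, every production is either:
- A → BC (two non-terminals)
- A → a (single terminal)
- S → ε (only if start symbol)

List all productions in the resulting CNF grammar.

T0 → 0; S → 1; T1 → 1; A → 1; S → S X0; X0 → T0 T0; S → T0 S; A → T1 S; A → A X1; X1 → T0 T0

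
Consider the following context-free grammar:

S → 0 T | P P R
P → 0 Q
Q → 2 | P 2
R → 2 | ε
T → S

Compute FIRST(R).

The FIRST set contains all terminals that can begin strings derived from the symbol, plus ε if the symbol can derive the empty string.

We compute FIRST(R) using the standard algorithm.
FIRST(P) = {0}
FIRST(Q) = {0, 2}
FIRST(R) = {2, ε}
FIRST(S) = {0}
FIRST(T) = {0}
Therefore, FIRST(R) = {2, ε}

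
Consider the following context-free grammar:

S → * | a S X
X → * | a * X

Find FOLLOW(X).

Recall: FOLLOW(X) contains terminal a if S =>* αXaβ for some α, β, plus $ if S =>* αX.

We compute FOLLOW(X) using the standard algorithm.
FOLLOW(S) starts with {$}.
FIRST(S) = {*, a}
FIRST(X) = {*, a}
FOLLOW(S) = {$, *, a}
FOLLOW(X) = {$, *, a}
Therefore, FOLLOW(X) = {$, *, a}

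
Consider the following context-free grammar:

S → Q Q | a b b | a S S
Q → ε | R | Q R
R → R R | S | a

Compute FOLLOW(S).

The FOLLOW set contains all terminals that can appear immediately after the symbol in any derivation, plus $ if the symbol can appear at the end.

We compute FOLLOW(S) using the standard algorithm.
FOLLOW(S) starts with {$}.
FIRST(Q) = {a, ε}
FIRST(R) = {a, ε}
FIRST(S) = {a, ε}
FOLLOW(Q) = {$, a}
FOLLOW(R) = {$, a}
FOLLOW(S) = {$, a}
Therefore, FOLLOW(S) = {$, a}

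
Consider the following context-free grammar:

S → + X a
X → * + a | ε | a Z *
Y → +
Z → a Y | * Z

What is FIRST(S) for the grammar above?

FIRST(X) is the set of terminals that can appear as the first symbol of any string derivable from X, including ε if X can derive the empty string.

We compute FIRST(S) using the standard algorithm.
FIRST(S) = {+}
FIRST(X) = {*, a, ε}
FIRST(Y) = {+}
FIRST(Z) = {*, a}
Therefore, FIRST(S) = {+}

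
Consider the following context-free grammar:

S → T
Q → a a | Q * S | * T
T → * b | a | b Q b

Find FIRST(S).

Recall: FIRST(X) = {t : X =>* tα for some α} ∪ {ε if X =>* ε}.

We compute FIRST(S) using the standard algorithm.
FIRST(Q) = {*, a}
FIRST(S) = {*, a, b}
FIRST(T) = {*, a, b}
Therefore, FIRST(S) = {*, a, b}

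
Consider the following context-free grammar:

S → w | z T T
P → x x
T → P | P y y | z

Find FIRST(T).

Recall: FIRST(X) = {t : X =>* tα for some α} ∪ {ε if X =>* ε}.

We compute FIRST(T) using the standard algorithm.
FIRST(P) = {x}
FIRST(S) = {w, z}
FIRST(T) = {x, z}
Therefore, FIRST(T) = {x, z}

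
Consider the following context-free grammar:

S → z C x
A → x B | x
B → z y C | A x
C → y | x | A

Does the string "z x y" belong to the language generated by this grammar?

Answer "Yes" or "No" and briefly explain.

No - no valid derivation exists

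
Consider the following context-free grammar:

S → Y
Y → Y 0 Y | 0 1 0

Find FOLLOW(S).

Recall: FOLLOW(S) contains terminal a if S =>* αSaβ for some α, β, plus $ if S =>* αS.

We compute FOLLOW(S) using the standard algorithm.
FOLLOW(S) starts with {$}.
FIRST(S) = {0}
FIRST(Y) = {0}
FOLLOW(S) = {$}
FOLLOW(Y) = {$, 0}
Therefore, FOLLOW(S) = {$}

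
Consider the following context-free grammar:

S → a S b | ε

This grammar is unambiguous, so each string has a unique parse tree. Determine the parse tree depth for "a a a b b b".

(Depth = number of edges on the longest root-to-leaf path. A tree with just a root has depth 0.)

4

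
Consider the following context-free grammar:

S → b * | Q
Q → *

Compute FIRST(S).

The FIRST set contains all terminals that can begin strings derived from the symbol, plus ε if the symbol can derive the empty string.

We compute FIRST(S) using the standard algorithm.
FIRST(Q) = {*}
FIRST(S) = {*, b}
Therefore, FIRST(S) = {*, b}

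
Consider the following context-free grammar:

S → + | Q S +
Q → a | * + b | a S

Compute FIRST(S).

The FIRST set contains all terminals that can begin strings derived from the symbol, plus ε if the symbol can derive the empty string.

We compute FIRST(S) using the standard algorithm.
FIRST(Q) = {*, a}
FIRST(S) = {*, +, a}
Therefore, FIRST(S) = {*, +, a}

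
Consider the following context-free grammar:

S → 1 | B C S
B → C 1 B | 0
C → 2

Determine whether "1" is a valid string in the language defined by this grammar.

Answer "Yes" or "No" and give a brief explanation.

Yes - a valid derivation exists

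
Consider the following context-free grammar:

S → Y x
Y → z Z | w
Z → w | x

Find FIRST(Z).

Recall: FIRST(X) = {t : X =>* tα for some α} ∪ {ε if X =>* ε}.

We compute FIRST(Z) using the standard algorithm.
FIRST(S) = {w, z}
FIRST(Y) = {w, z}
FIRST(Z) = {w, x}
Therefore, FIRST(Z) = {w, x}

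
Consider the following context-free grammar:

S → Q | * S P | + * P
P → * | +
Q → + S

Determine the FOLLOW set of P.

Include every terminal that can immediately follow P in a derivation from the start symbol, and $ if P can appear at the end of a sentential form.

We compute FOLLOW(P) using the standard algorithm.
FOLLOW(S) starts with {$}.
FIRST(P) = {*, +}
FIRST(Q) = {+}
FIRST(S) = {*, +}
FOLLOW(P) = {$, *, +}
FOLLOW(Q) = {$, *, +}
FOLLOW(S) = {$, *, +}
Therefore, FOLLOW(P) = {$, *, +}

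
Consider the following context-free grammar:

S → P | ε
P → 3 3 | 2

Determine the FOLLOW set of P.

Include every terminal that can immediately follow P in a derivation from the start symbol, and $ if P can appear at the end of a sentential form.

We compute FOLLOW(P) using the standard algorithm.
FOLLOW(S) starts with {$}.
FIRST(P) = {2, 3}
FIRST(S) = {2, 3, ε}
FOLLOW(P) = {$}
FOLLOW(S) = {$}
Therefore, FOLLOW(P) = {$}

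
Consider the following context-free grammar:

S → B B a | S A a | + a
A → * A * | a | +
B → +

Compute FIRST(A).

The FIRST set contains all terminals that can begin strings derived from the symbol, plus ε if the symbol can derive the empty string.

We compute FIRST(A) using the standard algorithm.
FIRST(A) = {*, +, a}
FIRST(B) = {+}
FIRST(S) = {+}
Therefore, FIRST(A) = {*, +, a}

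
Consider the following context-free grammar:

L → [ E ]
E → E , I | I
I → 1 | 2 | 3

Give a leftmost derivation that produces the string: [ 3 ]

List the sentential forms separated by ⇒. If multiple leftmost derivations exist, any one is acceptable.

L ⇒ [ E ] ⇒ [ I ] ⇒ [ 3 ]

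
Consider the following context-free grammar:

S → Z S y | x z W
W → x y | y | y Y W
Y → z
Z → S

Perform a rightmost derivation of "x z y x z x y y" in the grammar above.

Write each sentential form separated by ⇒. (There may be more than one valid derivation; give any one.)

S ⇒ Z S y ⇒ Z x z W y ⇒ Z x z x y y ⇒ S x z x y y ⇒ x z W x z x y y ⇒ x z y x z x y y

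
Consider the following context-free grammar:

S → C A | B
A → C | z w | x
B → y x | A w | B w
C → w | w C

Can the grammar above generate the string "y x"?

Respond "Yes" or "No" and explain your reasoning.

Yes - a valid derivation exists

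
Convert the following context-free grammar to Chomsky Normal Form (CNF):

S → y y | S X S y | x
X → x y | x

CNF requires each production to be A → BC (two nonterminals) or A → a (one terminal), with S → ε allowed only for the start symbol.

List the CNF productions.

TY → y; S → x; TX → x; X → x; S → TY TY; S → S X0; X0 → X X1; X1 → S TY; X → TX TY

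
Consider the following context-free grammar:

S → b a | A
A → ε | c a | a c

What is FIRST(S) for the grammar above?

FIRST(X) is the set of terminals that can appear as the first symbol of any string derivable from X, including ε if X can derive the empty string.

We compute FIRST(S) using the standard algorithm.
FIRST(A) = {a, c, ε}
FIRST(S) = {a, b, c, ε}
Therefore, FIRST(S) = {a, b, c, ε}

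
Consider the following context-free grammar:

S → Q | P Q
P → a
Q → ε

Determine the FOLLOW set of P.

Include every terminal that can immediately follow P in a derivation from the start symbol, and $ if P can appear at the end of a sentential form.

We compute FOLLOW(P) using the standard algorithm.
FOLLOW(S) starts with {$}.
FIRST(P) = {a}
FIRST(Q) = {ε}
FIRST(S) = {a, ε}
FOLLOW(P) = {$}
FOLLOW(Q) = {$}
FOLLOW(S) = {$}
Therefore, FOLLOW(P) = {$}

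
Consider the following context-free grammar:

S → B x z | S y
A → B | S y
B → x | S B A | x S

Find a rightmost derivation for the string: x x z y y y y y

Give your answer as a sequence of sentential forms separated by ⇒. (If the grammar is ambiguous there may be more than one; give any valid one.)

S ⇒ S y ⇒ S y y ⇒ S y y y ⇒ S y y y y ⇒ S y y y y y ⇒ B x z y y y y y ⇒ x x z y y y y y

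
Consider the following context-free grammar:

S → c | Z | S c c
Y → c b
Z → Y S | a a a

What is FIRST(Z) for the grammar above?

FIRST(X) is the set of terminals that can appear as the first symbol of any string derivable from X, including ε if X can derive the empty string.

We compute FIRST(Z) using the standard algorithm.
FIRST(S) = {a, c}
FIRST(Y) = {c}
FIRST(Z) = {a, c}
Therefore, FIRST(Z) = {a, c}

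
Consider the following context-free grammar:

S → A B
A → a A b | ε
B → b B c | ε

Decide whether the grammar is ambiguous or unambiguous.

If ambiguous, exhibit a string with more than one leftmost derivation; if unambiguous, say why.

Unambiguous - every string in the language has a unique leftmost derivation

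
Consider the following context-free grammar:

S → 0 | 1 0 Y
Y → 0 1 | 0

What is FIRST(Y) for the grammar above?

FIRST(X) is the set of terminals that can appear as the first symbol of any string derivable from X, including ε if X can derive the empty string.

We compute FIRST(Y) using the standard algorithm.
FIRST(S) = {0, 1}
FIRST(Y) = {0}
Therefore, FIRST(Y) = {0}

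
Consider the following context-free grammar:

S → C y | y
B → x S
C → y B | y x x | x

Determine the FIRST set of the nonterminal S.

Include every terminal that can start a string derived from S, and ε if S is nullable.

We compute FIRST(S) using the standard algorithm.
FIRST(B) = {x}
FIRST(C) = {x, y}
FIRST(S) = {x, y}
Therefore, FIRST(S) = {x, y}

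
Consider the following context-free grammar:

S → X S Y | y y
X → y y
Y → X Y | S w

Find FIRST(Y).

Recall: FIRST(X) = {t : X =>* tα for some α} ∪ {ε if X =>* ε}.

We compute FIRST(Y) using the standard algorithm.
FIRST(S) = {y}
FIRST(X) = {y}
FIRST(Y) = {y}
Therefore, FIRST(Y) = {y}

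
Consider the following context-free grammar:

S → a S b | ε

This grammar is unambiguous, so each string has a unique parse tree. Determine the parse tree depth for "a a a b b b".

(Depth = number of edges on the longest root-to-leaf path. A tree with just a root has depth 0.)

4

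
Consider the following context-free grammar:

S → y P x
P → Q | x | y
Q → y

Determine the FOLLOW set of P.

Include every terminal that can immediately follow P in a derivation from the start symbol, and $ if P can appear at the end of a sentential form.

We compute FOLLOW(P) using the standard algorithm.
FOLLOW(S) starts with {$}.
FIRST(P) = {x, y}
FIRST(Q) = {y}
FIRST(S) = {y}
FOLLOW(P) = {x}
FOLLOW(Q) = {x}
FOLLOW(S) = {$}
Therefore, FOLLOW(P) = {x}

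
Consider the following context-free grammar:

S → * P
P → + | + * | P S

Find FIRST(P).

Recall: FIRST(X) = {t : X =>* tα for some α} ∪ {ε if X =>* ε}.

We compute FIRST(P) using the standard algorithm.
FIRST(P) = {+}
FIRST(S) = {*}
Therefore, FIRST(P) = {+}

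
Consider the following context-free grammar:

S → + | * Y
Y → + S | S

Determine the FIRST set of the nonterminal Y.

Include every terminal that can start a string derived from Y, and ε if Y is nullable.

We compute FIRST(Y) using the standard algorithm.
FIRST(S) = {*, +}
FIRST(Y) = {*, +}
Therefore, FIRST(Y) = {*, +}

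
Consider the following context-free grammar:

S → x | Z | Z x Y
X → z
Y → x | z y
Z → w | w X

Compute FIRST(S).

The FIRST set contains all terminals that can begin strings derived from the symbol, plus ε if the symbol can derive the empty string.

We compute FIRST(S) using the standard algorithm.
FIRST(S) = {w, x}
FIRST(X) = {z}
FIRST(Y) = {x, z}
FIRST(Z) = {w}
Therefore, FIRST(S) = {w, x}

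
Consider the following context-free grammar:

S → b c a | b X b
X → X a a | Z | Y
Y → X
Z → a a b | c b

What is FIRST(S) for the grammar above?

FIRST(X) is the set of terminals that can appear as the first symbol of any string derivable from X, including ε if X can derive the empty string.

We compute FIRST(S) using the standard algorithm.
FIRST(S) = {b}
FIRST(X) = {a, c}
FIRST(Y) = {a, c}
FIRST(Z) = {a, c}
Therefore, FIRST(S) = {b}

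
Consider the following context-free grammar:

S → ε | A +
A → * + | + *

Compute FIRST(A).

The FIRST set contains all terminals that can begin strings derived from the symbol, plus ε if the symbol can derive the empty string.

We compute FIRST(A) using the standard algorithm.
FIRST(A) = {*, +}
FIRST(S) = {*, +, ε}
Therefore, FIRST(A) = {*, +}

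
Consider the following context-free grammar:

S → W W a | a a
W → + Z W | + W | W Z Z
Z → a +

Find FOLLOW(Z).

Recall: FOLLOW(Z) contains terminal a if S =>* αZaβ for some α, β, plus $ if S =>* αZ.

We compute FOLLOW(Z) using the standard algorithm.
FOLLOW(S) starts with {$}.
FIRST(S) = {+, a}
FIRST(W) = {+}
FIRST(Z) = {a}
FOLLOW(S) = {$}
FOLLOW(W) = {+, a}
FOLLOW(Z) = {+, a}
Therefore, FOLLOW(Z) = {+, a}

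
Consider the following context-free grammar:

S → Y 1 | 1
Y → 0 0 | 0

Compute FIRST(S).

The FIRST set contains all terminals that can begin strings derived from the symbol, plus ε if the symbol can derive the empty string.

We compute FIRST(S) using the standard algorithm.
FIRST(S) = {0, 1}
FIRST(Y) = {0}
Therefore, FIRST(S) = {0, 1}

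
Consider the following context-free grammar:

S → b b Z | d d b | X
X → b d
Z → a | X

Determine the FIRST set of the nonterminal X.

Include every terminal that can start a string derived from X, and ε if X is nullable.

We compute FIRST(X) using the standard algorithm.
FIRST(S) = {b, d}
FIRST(X) = {b}
FIRST(Z) = {a, b}
Therefore, FIRST(X) = {b}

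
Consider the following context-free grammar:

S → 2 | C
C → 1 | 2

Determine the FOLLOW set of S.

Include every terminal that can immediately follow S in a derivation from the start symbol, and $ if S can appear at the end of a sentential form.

We compute FOLLOW(S) using the standard algorithm.
FOLLOW(S) starts with {$}.
FIRST(C) = {1, 2}
FIRST(S) = {1, 2}
FOLLOW(C) = {$}
FOLLOW(S) = {$}
Therefore, FOLLOW(S) = {$}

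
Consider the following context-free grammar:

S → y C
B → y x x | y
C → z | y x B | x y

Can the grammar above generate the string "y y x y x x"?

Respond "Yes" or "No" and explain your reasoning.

Yes - a valid derivation exists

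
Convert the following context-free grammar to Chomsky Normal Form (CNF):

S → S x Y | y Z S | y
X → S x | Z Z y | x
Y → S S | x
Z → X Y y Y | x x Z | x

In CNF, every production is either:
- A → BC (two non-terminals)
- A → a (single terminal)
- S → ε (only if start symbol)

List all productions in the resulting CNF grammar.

TX → x; TY → y; S → y; X → x; Y → x; Z → x; S → S X0; X0 → TX Y; S → TY X1; X1 → Z S; X → S TX; X → Z X2; X2 → Z TY; Y → S S; Z → X X3; X3 → Y X4; X4 → TY Y; Z → TX X5; X5 → TX Z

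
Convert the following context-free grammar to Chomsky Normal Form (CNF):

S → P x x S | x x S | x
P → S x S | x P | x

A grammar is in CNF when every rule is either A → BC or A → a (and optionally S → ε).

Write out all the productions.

TX → x; S → x; P → x; S → P X0; X0 → TX X1; X1 → TX S; S → TX X2; X2 → TX S; P → S X3; X3 → TX S; P → TX P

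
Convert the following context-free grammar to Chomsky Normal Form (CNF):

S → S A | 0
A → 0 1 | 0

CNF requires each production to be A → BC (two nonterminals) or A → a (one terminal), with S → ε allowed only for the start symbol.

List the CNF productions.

S → 0; T0 → 0; T1 → 1; A → 0; S → S A; A → T0 T1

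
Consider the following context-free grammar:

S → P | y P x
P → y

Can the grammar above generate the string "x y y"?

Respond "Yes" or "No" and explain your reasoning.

No - no valid derivation exists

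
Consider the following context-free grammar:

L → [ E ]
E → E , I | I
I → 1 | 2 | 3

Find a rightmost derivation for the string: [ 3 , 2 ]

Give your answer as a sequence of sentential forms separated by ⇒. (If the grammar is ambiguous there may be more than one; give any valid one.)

L ⇒ [ E ] ⇒ [ E , I ] ⇒ [ E , 2 ] ⇒ [ I , 2 ] ⇒ [ 3 , 2 ]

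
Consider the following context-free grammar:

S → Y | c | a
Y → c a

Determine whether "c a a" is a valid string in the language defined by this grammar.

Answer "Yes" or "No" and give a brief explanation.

No - no valid derivation exists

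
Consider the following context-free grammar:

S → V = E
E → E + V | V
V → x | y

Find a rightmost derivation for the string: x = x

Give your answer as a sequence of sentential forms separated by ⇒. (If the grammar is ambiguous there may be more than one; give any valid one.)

S ⇒ V = E ⇒ V = V ⇒ V = x ⇒ x = x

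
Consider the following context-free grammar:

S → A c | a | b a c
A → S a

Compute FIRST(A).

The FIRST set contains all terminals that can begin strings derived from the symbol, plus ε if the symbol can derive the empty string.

We compute FIRST(A) using the standard algorithm.
FIRST(A) = {a, b}
FIRST(S) = {a, b}
Therefore, FIRST(A) = {a, b}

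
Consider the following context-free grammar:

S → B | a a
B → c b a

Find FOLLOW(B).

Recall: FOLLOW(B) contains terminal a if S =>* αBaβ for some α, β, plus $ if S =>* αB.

We compute FOLLOW(B) using the standard algorithm.
FOLLOW(S) starts with {$}.
FIRST(B) = {c}
FIRST(S) = {a, c}
FOLLOW(B) = {$}
FOLLOW(S) = {$}
Therefore, FOLLOW(B) = {$}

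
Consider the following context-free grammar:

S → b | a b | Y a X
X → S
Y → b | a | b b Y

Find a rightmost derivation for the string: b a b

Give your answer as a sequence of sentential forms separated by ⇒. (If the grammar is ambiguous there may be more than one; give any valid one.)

S ⇒ Y a X ⇒ Y a S ⇒ Y a b ⇒ b a b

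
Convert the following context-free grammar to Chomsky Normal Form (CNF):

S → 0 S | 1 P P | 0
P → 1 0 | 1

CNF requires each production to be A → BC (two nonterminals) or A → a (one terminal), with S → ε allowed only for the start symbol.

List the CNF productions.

T0 → 0; T1 → 1; S → 0; P → 1; S → T0 S; S → T1 X0; X0 → P P; P → T1 T0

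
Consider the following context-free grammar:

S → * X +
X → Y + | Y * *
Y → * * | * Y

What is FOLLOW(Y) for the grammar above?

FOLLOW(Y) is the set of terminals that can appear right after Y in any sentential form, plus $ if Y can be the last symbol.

We compute FOLLOW(Y) using the standard algorithm.
FOLLOW(S) starts with {$}.
FIRST(S) = {*}
FIRST(X) = {*}
FIRST(Y) = {*}
FOLLOW(S) = {$}
FOLLOW(X) = {+}
FOLLOW(Y) = {*, +}
Therefore, FOLLOW(Y) = {*, +}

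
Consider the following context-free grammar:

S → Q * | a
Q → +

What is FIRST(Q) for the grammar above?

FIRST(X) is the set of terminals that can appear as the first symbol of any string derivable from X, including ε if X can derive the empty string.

We compute FIRST(Q) using the standard algorithm.
FIRST(Q) = {+}
FIRST(S) = {+, a}
Therefore, FIRST(Q) = {+}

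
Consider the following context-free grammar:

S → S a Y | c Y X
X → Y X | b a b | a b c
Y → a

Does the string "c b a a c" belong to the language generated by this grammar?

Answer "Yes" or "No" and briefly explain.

No - no valid derivation exists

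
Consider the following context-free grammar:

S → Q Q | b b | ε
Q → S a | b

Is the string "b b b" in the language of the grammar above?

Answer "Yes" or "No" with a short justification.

No - no valid derivation exists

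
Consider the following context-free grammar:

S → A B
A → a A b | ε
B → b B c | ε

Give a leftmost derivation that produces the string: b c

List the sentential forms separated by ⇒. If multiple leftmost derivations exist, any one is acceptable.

S ⇒ A B ⇒ B ⇒ b B c ⇒ b c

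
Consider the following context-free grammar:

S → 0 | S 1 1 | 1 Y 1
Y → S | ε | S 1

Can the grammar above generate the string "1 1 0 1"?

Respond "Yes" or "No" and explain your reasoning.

No - no valid derivation exists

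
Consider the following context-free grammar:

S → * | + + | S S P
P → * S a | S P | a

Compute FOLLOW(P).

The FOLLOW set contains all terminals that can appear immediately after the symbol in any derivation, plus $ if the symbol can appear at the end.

We compute FOLLOW(P) using the standard algorithm.
FOLLOW(S) starts with {$}.
FIRST(P) = {*, +, a}
FIRST(S) = {*, +}
FOLLOW(P) = {$, *, +, a}
FOLLOW(S) = {$, *, +, a}
Therefore, FOLLOW(P) = {$, *, +, a}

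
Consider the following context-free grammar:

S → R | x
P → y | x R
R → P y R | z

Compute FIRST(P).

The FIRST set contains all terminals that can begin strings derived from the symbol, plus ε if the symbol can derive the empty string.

We compute FIRST(P) using the standard algorithm.
FIRST(P) = {x, y}
FIRST(R) = {x, y, z}
FIRST(S) = {x, y, z}
Therefore, FIRST(P) = {x, y}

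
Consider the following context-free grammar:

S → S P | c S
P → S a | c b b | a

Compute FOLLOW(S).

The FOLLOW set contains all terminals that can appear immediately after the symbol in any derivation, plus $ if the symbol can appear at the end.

We compute FOLLOW(S) using the standard algorithm.
FOLLOW(S) starts with {$}.
FIRST(P) = {a, c}
FIRST(S) = {c}
FOLLOW(P) = {$, a, c}
FOLLOW(S) = {$, a, c}
Therefore, FOLLOW(S) = {$, a, c}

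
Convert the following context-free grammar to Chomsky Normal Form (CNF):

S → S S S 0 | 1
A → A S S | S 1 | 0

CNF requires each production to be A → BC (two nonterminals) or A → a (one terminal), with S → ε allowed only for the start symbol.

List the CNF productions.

T0 → 0; S → 1; T1 → 1; A → 0; S → S X0; X0 → S X1; X1 → S T0; A → A X2; X2 → S S; A → S T1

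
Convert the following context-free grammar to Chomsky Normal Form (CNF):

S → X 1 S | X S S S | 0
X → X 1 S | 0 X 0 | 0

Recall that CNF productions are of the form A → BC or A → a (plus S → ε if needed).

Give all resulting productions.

T1 → 1; S → 0; T0 → 0; X → 0; S → X X0; X0 → T1 S; S → X X1; X1 → S X2; X2 → S S; X → X X3; X3 → T1 S; X → T0 X4; X4 → X T0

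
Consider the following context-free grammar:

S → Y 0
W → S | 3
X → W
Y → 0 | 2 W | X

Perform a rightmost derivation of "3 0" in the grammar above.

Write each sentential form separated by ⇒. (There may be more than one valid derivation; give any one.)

S ⇒ Y 0 ⇒ X 0 ⇒ W 0 ⇒ 3 0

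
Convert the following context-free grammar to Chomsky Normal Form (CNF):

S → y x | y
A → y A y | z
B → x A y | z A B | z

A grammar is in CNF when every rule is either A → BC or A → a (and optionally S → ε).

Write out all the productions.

TY → y; TX → x; S → y; A → z; TZ → z; B → z; S → TY TX; A → TY X0; X0 → A TY; B → TX X1; X1 → A TY; B → TZ X2; X2 → A B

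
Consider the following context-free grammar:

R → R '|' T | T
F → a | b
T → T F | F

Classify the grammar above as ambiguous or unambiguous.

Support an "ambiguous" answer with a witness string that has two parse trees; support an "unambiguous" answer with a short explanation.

Unambiguous - every string in the language has a unique parse tree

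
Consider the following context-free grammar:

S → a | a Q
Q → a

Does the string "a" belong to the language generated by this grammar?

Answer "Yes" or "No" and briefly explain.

Yes - a valid derivation exists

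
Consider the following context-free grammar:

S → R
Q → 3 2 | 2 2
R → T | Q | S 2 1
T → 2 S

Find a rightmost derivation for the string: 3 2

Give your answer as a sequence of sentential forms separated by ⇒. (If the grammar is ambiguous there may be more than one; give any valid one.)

S ⇒ R ⇒ Q ⇒ 3 2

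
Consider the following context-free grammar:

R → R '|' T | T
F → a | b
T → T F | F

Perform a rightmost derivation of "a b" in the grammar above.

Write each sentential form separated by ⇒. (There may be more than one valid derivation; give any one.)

R ⇒ T ⇒ T F ⇒ T b ⇒ F b ⇒ a b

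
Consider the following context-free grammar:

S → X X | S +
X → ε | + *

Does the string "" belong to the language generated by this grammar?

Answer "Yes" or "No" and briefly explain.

Yes - a valid derivation exists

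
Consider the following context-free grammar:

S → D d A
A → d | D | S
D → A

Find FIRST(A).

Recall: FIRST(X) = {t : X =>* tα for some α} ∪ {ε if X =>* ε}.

We compute FIRST(A) using the standard algorithm.
FIRST(A) = {d}
FIRST(D) = {d}
FIRST(S) = {d}
Therefore, FIRST(A) = {d}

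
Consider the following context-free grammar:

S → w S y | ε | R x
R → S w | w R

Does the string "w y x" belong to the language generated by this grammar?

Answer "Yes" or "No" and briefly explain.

No - no valid derivation exists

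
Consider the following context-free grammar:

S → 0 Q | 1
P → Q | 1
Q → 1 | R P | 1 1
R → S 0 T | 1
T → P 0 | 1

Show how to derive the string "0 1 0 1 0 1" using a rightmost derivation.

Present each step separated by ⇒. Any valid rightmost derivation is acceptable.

S ⇒ 0 Q ⇒ 0 R P ⇒ 0 R 1 ⇒ 0 S 0 T 1 ⇒ 0 S 0 P 0 1 ⇒ 0 S 0 1 0 1 ⇒ 0 1 0 1 0 1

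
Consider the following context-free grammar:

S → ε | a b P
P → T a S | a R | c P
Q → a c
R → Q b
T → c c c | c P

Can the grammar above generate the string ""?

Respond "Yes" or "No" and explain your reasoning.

Yes - a valid derivation exists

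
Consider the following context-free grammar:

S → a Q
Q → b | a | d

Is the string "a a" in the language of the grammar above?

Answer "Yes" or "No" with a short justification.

Yes - a valid derivation exists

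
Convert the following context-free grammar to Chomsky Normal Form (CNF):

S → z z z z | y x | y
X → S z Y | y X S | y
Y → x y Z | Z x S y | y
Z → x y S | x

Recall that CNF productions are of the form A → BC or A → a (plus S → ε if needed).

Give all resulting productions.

TZ → z; TY → y; TX → x; S → y; X → y; Y → y; Z → x; S → TZ X0; X0 → TZ X1; X1 → TZ TZ; S → TY TX; X → S X2; X2 → TZ Y; X → TY X3; X3 → X S; Y → TX X4; X4 → TY Z; Y → Z X5; X5 → TX X6; X6 → S TY; Z → TX X7; X7 → TY S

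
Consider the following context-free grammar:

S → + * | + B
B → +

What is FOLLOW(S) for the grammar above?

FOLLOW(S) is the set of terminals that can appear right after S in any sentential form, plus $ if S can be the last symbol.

We compute FOLLOW(S) using the standard algorithm.
FOLLOW(S) starts with {$}.
FIRST(B) = {+}
FIRST(S) = {+}
FOLLOW(B) = {$}
FOLLOW(S) = {$}
Therefore, FOLLOW(S) = {$}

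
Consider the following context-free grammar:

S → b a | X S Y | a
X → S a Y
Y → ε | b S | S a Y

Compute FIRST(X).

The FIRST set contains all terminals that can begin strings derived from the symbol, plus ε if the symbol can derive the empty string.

We compute FIRST(X) using the standard algorithm.
FIRST(S) = {a, b}
FIRST(X) = {a, b}
FIRST(Y) = {a, b, ε}
Therefore, FIRST(X) = {a, b}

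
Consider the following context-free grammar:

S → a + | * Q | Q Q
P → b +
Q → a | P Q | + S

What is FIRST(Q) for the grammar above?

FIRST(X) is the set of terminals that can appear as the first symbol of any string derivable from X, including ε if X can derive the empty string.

We compute FIRST(Q) using the standard algorithm.
FIRST(P) = {b}
FIRST(Q) = {+, a, b}
FIRST(S) = {*, +, a, b}
Therefore, FIRST(Q) = {+, a, b}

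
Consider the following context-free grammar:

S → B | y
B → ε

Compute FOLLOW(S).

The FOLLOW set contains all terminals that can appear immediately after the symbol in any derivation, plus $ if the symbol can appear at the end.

We compute FOLLOW(S) using the standard algorithm.
FOLLOW(S) starts with {$}.
FIRST(B) = {ε}
FIRST(S) = {y, ε}
FOLLOW(B) = {$}
FOLLOW(S) = {$}
Therefore, FOLLOW(S) = {$}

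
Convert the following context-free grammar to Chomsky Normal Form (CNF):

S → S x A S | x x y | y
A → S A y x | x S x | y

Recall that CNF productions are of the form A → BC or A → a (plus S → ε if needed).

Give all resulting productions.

TX → x; TY → y; S → y; A → y; S → S X0; X0 → TX X1; X1 → A S; S → TX X2; X2 → TX TY; A → S X3; X3 → A X4; X4 → TY TX; A → TX X5; X5 → S TX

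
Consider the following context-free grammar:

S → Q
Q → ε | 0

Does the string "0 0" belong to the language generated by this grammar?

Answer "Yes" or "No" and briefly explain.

No - no valid derivation exists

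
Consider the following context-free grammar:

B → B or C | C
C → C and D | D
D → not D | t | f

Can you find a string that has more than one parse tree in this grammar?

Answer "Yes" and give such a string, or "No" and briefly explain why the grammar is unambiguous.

No - the grammar is unambiguous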